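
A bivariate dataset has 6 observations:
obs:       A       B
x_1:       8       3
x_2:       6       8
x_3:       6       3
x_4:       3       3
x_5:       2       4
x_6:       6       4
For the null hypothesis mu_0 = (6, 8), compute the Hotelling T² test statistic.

Step 1 — sample mean vector:
  mean(A) = (8 + 6 + 6 + 3 + 2 + 6) / 6 = 31/6 = 5.1667
  mean(B) = (3 + 8 + 3 + 3 + 4 + 4) / 6 = 25/6 = 4.1667
  x̄ = (5.1667, 4.1667),  deviation x̄ - mu_0 = (5.1667, 4.1667) - (6, 8) = (-0.8333, -3.8333).

Step 2 — sample covariance matrix, S[i,j] = (1/(n-1)) · Σ_k (x_{k,i} - mean_i) · (x_{k,j} - mean_j), divisor n-1 = 5:
  S[A,A] = ((2.8333)·(2.8333) + (0.8333)·(0.8333) + (0.8333)·(0.8333) + (-2.1667)·(-2.1667) + (-3.1667)·(-3.1667) + (0.8333)·(0.8333)) / 5 = 24.8333/5 = 4.9667
  S[A,B] = ((2.8333)·(-1.1667) + (0.8333)·(3.8333) + (0.8333)·(-1.1667) + (-2.1667)·(-1.1667) + (-3.1667)·(-0.1667) + (0.8333)·(-0.1667)) / 5 = 1.8333/5 = 0.3667
  S[B,B] = ((-1.1667)·(-1.1667) + (3.8333)·(3.8333) + (-1.1667)·(-1.1667) + (-1.1667)·(-1.1667) + (-0.1667)·(-0.1667) + (-0.1667)·(-0.1667)) / 5 = 18.8333/5 = 3.7667
  S = [[4.9667, 0.3667],
 [0.3667, 3.7667]].

Step 3 — invert S. det(S) = 4.9667·3.7667 - (0.3667)² = 18.5733.
  S^{-1} = (1/det) · [[d, -b], [-b, a]] = [[0.2028, -0.0197],
 [-0.0197, 0.2674]].

Step 4 — quadratic form (x̄ - mu_0)^T · S^{-1} · (x̄ - mu_0):
  S^{-1} · (x̄ - mu_0) = (-0.0933, -1.0086),
  (x̄ - mu_0)^T · [...] = (-0.8333)·(-0.0933) + (-3.8333)·(-1.0086) = 3.9441.

Step 5 — scale by n: T² = 6 · 3.9441 = 23.6648.

T² ≈ 23.6648


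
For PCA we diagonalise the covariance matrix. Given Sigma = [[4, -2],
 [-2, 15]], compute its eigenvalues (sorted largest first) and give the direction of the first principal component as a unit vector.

Step 1 — characteristic polynomial of 2×2 Sigma:
  det(Sigma - λI) = λ² - trace · λ + det = 0.
  trace = 4 + 15 = 19, det = 4·15 - (-2)² = 56.
Step 2 — discriminant:
  Δ = trace² - 4·det = 361 - 224 = 137.
Step 3 — eigenvalues:
  λ = (trace ± √Δ)/2 = (19 ± 11.7047)/2,
  λ_1 = 15.3523,  λ_2 = 3.6477.

Step 4 — unit eigenvector for λ_1: solve (Sigma - λ_1 I)v = 0. First row:
  (4 - 15.3523)·v_x + (-2)·v_y = 0, i.e. (-11.3523)·v_x + (-2)·v_y = 0,
  so v ∝ (b, λ_1 - a) = (-2, 11.3523); multiply by -1 so the first entry is positive: u = (2, -11.3523).
  ||u|| = √((2)² + (-11.3523)²) = √(132.8758) ≈ 11.5272,
  v_1 = u/||u|| ≈ (0.1735, -0.9848) (||v_1|| = 1).

λ_1 = 15.3523,  λ_2 = 3.6477;  v_1 ≈ (0.1735, -0.9848)


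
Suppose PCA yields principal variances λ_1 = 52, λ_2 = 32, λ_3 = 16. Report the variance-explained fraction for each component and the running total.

Step 1 — total variance = trace(Sigma) = Σ λ_i = 52 + 32 + 16 = 100.

Step 2 — fraction explained by component i = λ_i / Σ λ:
  PC1: 52/100 = 0.52
  PC2: 32/100 = 0.32
  PC3: 16/100 = 0.16

Step 3 — cumulative fraction after k components = (λ_1 + ... + λ_k) / Σ λ:
  k = 1: 52/100 = 0.52
  k = 2: (52 + 32)/100 = 84/100 = 0.84
  k = 3: (52 + 32 + 16)/100 = 100/100 = 1

Summary (fraction, with percent):

explained: PC1 0.52 (52%), PC2 0.32 (32%), PC3 0.16 (16%);  cumulative: 0.52, 0.84, 1


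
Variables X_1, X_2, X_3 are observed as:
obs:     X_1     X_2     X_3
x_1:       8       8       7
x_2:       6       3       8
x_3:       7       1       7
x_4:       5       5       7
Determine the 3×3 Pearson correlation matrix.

Step 1 — column means:
  mean(X_1) = (8 + 6 + 7 + 5) / 4 = 26/4 = 6.5
  mean(X_2) = (8 + 3 + 1 + 5) / 4 = 17/4 = 4.25
  mean(X_3) = (7 + 8 + 7 + 7) / 4 = 29/4 = 7.25

Step 2 — sample variances and covariances s[i,j] = (1/(n-1)) · Σ_k (x_{k,i} - mean_i) · (x_{k,j} - mean_j), with n-1 = 3:
  s[X_1,X_1] = ((1.5)·(1.5) + (-0.5)·(-0.5) + (0.5)·(0.5) + (-1.5)·(-1.5)) / 3 = 5/3 = 1.6667
  s[X_1,X_2] = ((1.5)·(3.75) + (-0.5)·(-1.25) + (0.5)·(-3.25) + (-1.5)·(0.75)) / 3 = 3.5/3 = 1.1667
  s[X_1,X_3] = ((1.5)·(-0.25) + (-0.5)·(0.75) + (0.5)·(-0.25) + (-1.5)·(-0.25)) / 3 = -0.5/3 = -0.1667
  s[X_2,X_2] = ((3.75)·(3.75) + (-1.25)·(-1.25) + (-3.25)·(-3.25) + (0.75)·(0.75)) / 3 = 26.75/3 = 8.9167
  s[X_2,X_3] = ((3.75)·(-0.25) + (-1.25)·(0.75) + (-3.25)·(-0.25) + (0.75)·(-0.25)) / 3 = -1.25/3 = -0.4167
  s[X_3,X_3] = ((-0.25)·(-0.25) + (0.75)·(0.75) + (-0.25)·(-0.25) + (-0.25)·(-0.25)) / 3 = 0.75/3 = 0.25
  Sample standard deviations s_i = √(s[i,i]):
  s(X_1) = √(1.6667) = 1.291
  s(X_2) = √(8.9167) = 2.9861
  s(X_3) = √(0.25) = 0.5

Step 3 — r_{ij} = s_{ij} / (s_i · s_j):
  r[X_1,X_1] = 1 (diagonal).
  r[X_1,X_2] = 1.1667 / (1.291 · 2.9861) = 1.1667 / 3.855 = 0.3026
  r[X_1,X_3] = -0.1667 / (1.291 · 0.5) = -0.1667 / 0.6455 = -0.2582
  r[X_2,X_2] = 1 (diagonal).
  r[X_2,X_3] = -0.4167 / (2.9861 · 0.5) = -0.4167 / 1.493 = -0.2791
  r[X_3,X_3] = 1 (diagonal).

R is symmetric with unit diagonal. Assembling:

R = [[1, 0.3026, -0.2582],
 [0.3026, 1, -0.2791],
 [-0.2582, -0.2791, 1]]


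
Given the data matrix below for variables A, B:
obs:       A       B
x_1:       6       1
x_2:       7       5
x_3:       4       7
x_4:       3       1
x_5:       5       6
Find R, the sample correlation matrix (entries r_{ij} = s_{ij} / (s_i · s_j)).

Step 1 — column means:
  mean(A) = (6 + 7 + 4 + 3 + 5) / 5 = 25/5 = 5
  mean(B) = (1 + 5 + 7 + 1 + 6) / 5 = 20/5 = 4

Step 2 — sample variances and covariances s[i,j] = (1/(n-1)) · Σ_k (x_{k,i} - mean_i) · (x_{k,j} - mean_j), with n-1 = 4:
  s[A,A] = ((1)·(1) + (2)·(2) + (-1)·(-1) + (-2)·(-2) + (0)·(0)) / 4 = 10/4 = 2.5
  s[A,B] = ((1)·(-3) + (2)·(1) + (-1)·(3) + (-2)·(-3) + (0)·(2)) / 4 = 2/4 = 0.5
  s[B,B] = ((-3)·(-3) + (1)·(1) + (3)·(3) + (-3)·(-3) + (2)·(2)) / 4 = 32/4 = 8
  Sample standard deviations s_i = √(s[i,i]):
  s(A) = √(2.5) = 1.5811
  s(B) = √(8) = 2.8284

Step 3 — r_{ij} = s_{ij} / (s_i · s_j):
  r[A,A] = 1 (diagonal).
  r[A,B] = 0.5 / (1.5811 · 2.8284) = 0.5 / 4.4721 = 0.1118
  r[B,B] = 1 (diagonal).

R is symmetric with unit diagonal. Assembling:

R = [[1, 0.1118],
 [0.1118, 1]]


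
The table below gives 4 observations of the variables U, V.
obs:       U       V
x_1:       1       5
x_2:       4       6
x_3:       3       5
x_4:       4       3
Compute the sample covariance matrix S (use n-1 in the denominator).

Step 1 — column means:
  mean(U) = (1 + 4 + 3 + 4) / 4 = 12/4 = 3
  mean(V) = (5 + 6 + 5 + 3) / 4 = 19/4 = 4.75

Step 2 — sample covariance S[i,j] = (1/(n-1)) · Σ_k (x_{k,i} - mean_i) · (x_{k,j} - mean_j), with n-1 = 3.
  S[U,U] = ((-2)·(-2) + (1)·(1) + (0)·(0) + (1)·(1)) / 3 = 6/3 = 2
  S[U,V] = ((-2)·(0.25) + (1)·(1.25) + (0)·(0.25) + (1)·(-1.75)) / 3 = -1/3 = -0.3333
  S[V,V] = ((0.25)·(0.25) + (1.25)·(1.25) + (0.25)·(0.25) + (-1.75)·(-1.75)) / 3 = 4.75/3 = 1.5833

S is symmetric (S[j,i] = S[i,j]). Assembling:

S = [[2, -0.3333],
 [-0.3333, 1.5833]]


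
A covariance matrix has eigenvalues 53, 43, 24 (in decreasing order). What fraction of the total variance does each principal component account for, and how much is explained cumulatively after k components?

Step 1 — total variance = trace(Sigma) = Σ λ_i = 53 + 43 + 24 = 120.

Step 2 — fraction explained by component i = λ_i / Σ λ:
  PC1: 53/120 = 0.4417
  PC2: 43/120 = 0.3583
  PC3: 24/120 = 0.2

Step 3 — cumulative fraction after k components = (λ_1 + ... + λ_k) / Σ λ:
  k = 1: 53/120 = 0.4417
  k = 2: (53 + 43)/120 = 96/120 = 0.8
  k = 3: (53 + 43 + 24)/120 = 120/120 = 1

Summary (fraction, with percent):

explained: PC1 0.4417 (44.17%), PC2 0.3583 (35.83%), PC3 0.2 (20%);  cumulative: 0.4417, 0.8, 1


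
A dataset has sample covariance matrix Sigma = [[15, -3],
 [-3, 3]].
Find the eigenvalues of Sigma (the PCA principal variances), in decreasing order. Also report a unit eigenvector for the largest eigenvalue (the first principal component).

Step 1 — characteristic polynomial of 2×2 Sigma:
  det(Sigma - λI) = λ² - trace · λ + det = 0.
  trace = 15 + 3 = 18, det = 15·3 - (-3)² = 36.
Step 2 — discriminant:
  Δ = trace² - 4·det = 324 - 144 = 180.
Step 3 — eigenvalues:
  λ = (trace ± √Δ)/2 = (18 ± 13.4164)/2,
  λ_1 = 15.7082,  λ_2 = 2.2918.

Step 4 — unit eigenvector for λ_1: solve (Sigma - λ_1 I)v = 0. First row:
  (15 - 15.7082)·v_x + (-3)·v_y = 0, i.e. (-0.7082)·v_x + (-3)·v_y = 0,
  so v ∝ (b, λ_1 - a) = (-3, 0.7082); multiply by -1 so the first entry is positive: u = (3, -0.7082).
  ||u|| = √((3)² + (-0.7082)²) = √(9.5016) ≈ 3.0825,
  v_1 = u/||u|| ≈ (0.9732, -0.2298) (||v_1|| = 1).

λ_1 = 15.7082,  λ_2 = 2.2918;  v_1 ≈ (0.9732, -0.2298)


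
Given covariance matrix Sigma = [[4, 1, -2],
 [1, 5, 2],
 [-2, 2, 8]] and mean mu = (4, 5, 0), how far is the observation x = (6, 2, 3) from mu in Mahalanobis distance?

Step 1 — centre the observation: (x - mu) = (2, -3, 3).

Step 2 — invert Sigma (cofactor / det for 3×3, or solve directly):
  Sigma^{-1} = [[0.3333, -0.1111, 0.1111],
 [-0.1111, 0.2593, -0.0926],
 [0.1111, -0.0926, 0.1759]].

Step 3 — form the quadratic (x - mu)^T · Sigma^{-1} · (x - mu):
  Sigma^{-1} · (x - mu) = (1.3333, -1.2778, 1.0278).
  (x - mu)^T · [Sigma^{-1} · (x - mu)] = (2)·(1.3333) + (-3)·(-1.2778) + (3)·(1.0278) = 9.5833.

Step 4 — take square root: d = √(9.5833) ≈ 3.0957.

d(x, mu) = √(9.5833) ≈ 3.0957


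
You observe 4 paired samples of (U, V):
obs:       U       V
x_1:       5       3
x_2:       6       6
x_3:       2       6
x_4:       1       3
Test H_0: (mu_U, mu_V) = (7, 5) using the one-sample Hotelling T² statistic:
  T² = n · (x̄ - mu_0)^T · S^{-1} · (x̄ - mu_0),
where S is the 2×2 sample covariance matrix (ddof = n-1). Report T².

Step 1 — sample mean vector:
  mean(U) = (5 + 6 + 2 + 1) / 4 = 14/4 = 3.5
  mean(V) = (3 + 6 + 6 + 3) / 4 = 18/4 = 4.5
  x̄ = (3.5, 4.5),  deviation x̄ - mu_0 = (3.5, 4.5) - (7, 5) = (-3.5, -0.5).

Step 2 — sample covariance matrix, S[i,j] = (1/(n-1)) · Σ_k (x_{k,i} - mean_i) · (x_{k,j} - mean_j), divisor n-1 = 3:
  S[U,U] = ((1.5)·(1.5) + (2.5)·(2.5) + (-1.5)·(-1.5) + (-2.5)·(-2.5)) / 3 = 17/3 = 5.6667
  S[U,V] = ((1.5)·(-1.5) + (2.5)·(1.5) + (-1.5)·(1.5) + (-2.5)·(-1.5)) / 3 = 3/3 = 1
  S[V,V] = ((-1.5)·(-1.5) + (1.5)·(1.5) + (1.5)·(1.5) + (-1.5)·(-1.5)) / 3 = 9/3 = 3
  S = [[5.6667, 1],
 [1, 3]].

Step 3 — invert S. det(S) = 5.6667·3 - (1)² = 16.
  S^{-1} = (1/det) · [[d, -b], [-b, a]] = [[0.1875, -0.0625],
 [-0.0625, 0.3542]].

Step 4 — quadratic form (x̄ - mu_0)^T · S^{-1} · (x̄ - mu_0):
  S^{-1} · (x̄ - mu_0) = (-0.625, 0.0417),
  (x̄ - mu_0)^T · [...] = (-3.5)·(-0.625) + (-0.5)·(0.0417) = 2.1667.

Step 5 — scale by n: T² = 4 · 2.1667 = 8.6667.

T² ≈ 8.6667


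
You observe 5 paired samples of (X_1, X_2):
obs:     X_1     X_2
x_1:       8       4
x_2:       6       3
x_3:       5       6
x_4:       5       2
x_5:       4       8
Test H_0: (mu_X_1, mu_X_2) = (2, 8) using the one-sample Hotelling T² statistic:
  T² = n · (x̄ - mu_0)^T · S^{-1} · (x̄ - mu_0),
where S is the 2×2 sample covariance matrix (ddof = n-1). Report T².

Step 1 — sample mean vector:
  mean(X_1) = (8 + 6 + 5 + 5 + 4) / 5 = 28/5 = 5.6
  mean(X_2) = (4 + 3 + 6 + 2 + 8) / 5 = 23/5 = 4.6
  x̄ = (5.6, 4.6),  deviation x̄ - mu_0 = (5.6, 4.6) - (2, 8) = (3.6, -3.4).

Step 2 — sample covariance matrix, S[i,j] = (1/(n-1)) · Σ_k (x_{k,i} - mean_i) · (x_{k,j} - mean_j), divisor n-1 = 4:
  S[X_1,X_1] = ((2.4)·(2.4) + (0.4)·(0.4) + (-0.6)·(-0.6) + (-0.6)·(-0.6) + (-1.6)·(-1.6)) / 4 = 9.2/4 = 2.3
  S[X_1,X_2] = ((2.4)·(-0.6) + (0.4)·(-1.6) + (-0.6)·(1.4) + (-0.6)·(-2.6) + (-1.6)·(3.4)) / 4 = -6.8/4 = -1.7
  S[X_2,X_2] = ((-0.6)·(-0.6) + (-1.6)·(-1.6) + (1.4)·(1.4) + (-2.6)·(-2.6) + (3.4)·(3.4)) / 4 = 23.2/4 = 5.8
  S = [[2.3, -1.7],
 [-1.7, 5.8]].

Step 3 — invert S. det(S) = 2.3·5.8 - (-1.7)² = 10.45.
  S^{-1} = (1/det) · [[d, -b], [-b, a]] = [[0.555, 0.1627],
 [0.1627, 0.2201]].

Step 4 — quadratic form (x̄ - mu_0)^T · S^{-1} · (x̄ - mu_0):
  S^{-1} · (x̄ - mu_0) = (1.445, -0.1627),
  (x̄ - mu_0)^T · [...] = (3.6)·(1.445) + (-3.4)·(-0.1627) = 5.755.

Step 5 — scale by n: T² = 5 · 5.755 = 28.7751.

T² ≈ 28.7751


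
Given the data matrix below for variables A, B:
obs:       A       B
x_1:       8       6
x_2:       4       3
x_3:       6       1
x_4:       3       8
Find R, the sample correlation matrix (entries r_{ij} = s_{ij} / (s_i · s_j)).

Step 1 — column means:
  mean(A) = (8 + 4 + 6 + 3) / 4 = 21/4 = 5.25
  mean(B) = (6 + 3 + 1 + 8) / 4 = 18/4 = 4.5

Step 2 — sample variances and covariances s[i,j] = (1/(n-1)) · Σ_k (x_{k,i} - mean_i) · (x_{k,j} - mean_j), with n-1 = 3:
  s[A,A] = ((2.75)·(2.75) + (-1.25)·(-1.25) + (0.75)·(0.75) + (-2.25)·(-2.25)) / 3 = 14.75/3 = 4.9167
  s[A,B] = ((2.75)·(1.5) + (-1.25)·(-1.5) + (0.75)·(-3.5) + (-2.25)·(3.5)) / 3 = -4.5/3 = -1.5
  s[B,B] = ((1.5)·(1.5) + (-1.5)·(-1.5) + (-3.5)·(-3.5) + (3.5)·(3.5)) / 3 = 29/3 = 9.6667
  Sample standard deviations s_i = √(s[i,i]):
  s(A) = √(4.9167) = 2.2174
  s(B) = √(9.6667) = 3.1091

Step 3 — r_{ij} = s_{ij} / (s_i · s_j):
  r[A,A] = 1 (diagonal).
  r[A,B] = -1.5 / (2.2174 · 3.1091) = -1.5 / 6.894 = -0.2176
  r[B,B] = 1 (diagonal).

R is symmetric with unit diagonal. Assembling:

R = [[1, -0.2176],
 [-0.2176, 1]]


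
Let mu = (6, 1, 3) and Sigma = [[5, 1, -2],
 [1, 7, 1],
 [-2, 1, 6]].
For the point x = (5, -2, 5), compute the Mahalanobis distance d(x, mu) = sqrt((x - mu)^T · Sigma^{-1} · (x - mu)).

Step 1 — centre the observation: (x - mu) = (-1, -3, 2).

Step 2 — invert Sigma (cofactor / det for 3×3, or solve directly):
  Sigma^{-1} = [[0.2455, -0.0479, 0.0898],
 [-0.0479, 0.1557, -0.0419],
 [0.0898, -0.0419, 0.2036]].

Step 3 — form the quadratic (x - mu)^T · Sigma^{-1} · (x - mu):
  Sigma^{-1} · (x - mu) = (0.0778, -0.503, 0.4431).
  (x - mu)^T · [Sigma^{-1} · (x - mu)] = (-1)·(0.0778) + (-3)·(-0.503) + (2)·(0.4431) = 2.3174.

Step 4 — take square root: d = √(2.3174) ≈ 1.5223.

d(x, mu) = √(2.3174) ≈ 1.5223


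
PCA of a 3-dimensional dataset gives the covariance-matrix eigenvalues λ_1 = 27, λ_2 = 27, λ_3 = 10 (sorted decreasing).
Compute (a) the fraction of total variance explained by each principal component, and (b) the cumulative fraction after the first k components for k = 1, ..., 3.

Step 1 — total variance = trace(Sigma) = Σ λ_i = 27 + 27 + 10 = 64.

Step 2 — fraction explained by component i = λ_i / Σ λ:
  PC1: 27/64 = 0.4219
  PC2: 27/64 = 0.4219
  PC3: 10/64 = 0.1562

Step 3 — cumulative fraction after k components = (λ_1 + ... + λ_k) / Σ λ:
  k = 1: 27/64 = 0.4219
  k = 2: (27 + 27)/64 = 54/64 = 0.8438
  k = 3: (27 + 27 + 10)/64 = 64/64 = 1

Summary (fraction, with percent):

explained: PC1 0.4219 (42.19%), PC2 0.4219 (42.19%), PC3 0.1562 (15.62%);  cumulative: 0.4219, 0.8438, 1


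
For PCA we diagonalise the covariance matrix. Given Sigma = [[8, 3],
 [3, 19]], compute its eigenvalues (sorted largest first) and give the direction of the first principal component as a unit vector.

Step 1 — characteristic polynomial of 2×2 Sigma:
  det(Sigma - λI) = λ² - trace · λ + det = 0.
  trace = 8 + 19 = 27, det = 8·19 - (3)² = 143.
Step 2 — discriminant:
  Δ = trace² - 4·det = 729 - 572 = 157.
Step 3 — eigenvalues:
  λ = (trace ± √Δ)/2 = (27 ± 12.53)/2,
  λ_1 = 19.765,  λ_2 = 7.235.

Step 4 — unit eigenvector for λ_1: solve (Sigma - λ_1 I)v = 0. First row:
  (8 - 19.765)·v_x + (3)·v_y = 0, i.e. (-11.765)·v_x + (3)·v_y = 0,
  so v ∝ (b, λ_1 - a) = (3, 11.765) = u.
  ||u|| = √((3)² + (11.765)²) = √(147.4148) ≈ 12.1414,
  v_1 = u/||u|| ≈ (0.2471, 0.969) (||v_1|| = 1).

λ_1 = 19.765,  λ_2 = 7.235;  v_1 ≈ (0.2471, 0.969)


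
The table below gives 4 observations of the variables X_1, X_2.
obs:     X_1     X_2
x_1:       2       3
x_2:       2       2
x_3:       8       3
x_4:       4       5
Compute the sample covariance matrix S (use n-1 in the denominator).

Step 1 — column means:
  mean(X_1) = (2 + 2 + 8 + 4) / 4 = 16/4 = 4
  mean(X_2) = (3 + 2 + 3 + 5) / 4 = 13/4 = 3.25

Step 2 — sample covariance S[i,j] = (1/(n-1)) · Σ_k (x_{k,i} - mean_i) · (x_{k,j} - mean_j), with n-1 = 3.
  S[X_1,X_1] = ((-2)·(-2) + (-2)·(-2) + (4)·(4) + (0)·(0)) / 3 = 24/3 = 8
  S[X_1,X_2] = ((-2)·(-0.25) + (-2)·(-1.25) + (4)·(-0.25) + (0)·(1.75)) / 3 = 2/3 = 0.6667
  S[X_2,X_2] = ((-0.25)·(-0.25) + (-1.25)·(-1.25) + (-0.25)·(-0.25) + (1.75)·(1.75)) / 3 = 4.75/3 = 1.5833

S is symmetric (S[j,i] = S[i,j]). Assembling:

S = [[8, 0.6667],
 [0.6667, 1.5833]]


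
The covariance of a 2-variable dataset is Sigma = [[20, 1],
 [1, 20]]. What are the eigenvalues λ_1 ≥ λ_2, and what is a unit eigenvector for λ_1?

Step 1 — characteristic polynomial of 2×2 Sigma:
  det(Sigma - λI) = λ² - trace · λ + det = 0.
  trace = 20 + 20 = 40, det = 20·20 - (1)² = 399.
Step 2 — discriminant:
  Δ = trace² - 4·det = 1600 - 1596 = 4.
Step 3 — eigenvalues:
  λ = (trace ± √Δ)/2 = (40 ± 2)/2,
  λ_1 = 21,  λ_2 = 19.

Step 4 — unit eigenvector for λ_1: solve (Sigma - λ_1 I)v = 0. First row:
  (20 - 21)·v_x + (1)·v_y = 0, i.e. (-1)·v_x + (1)·v_y = 0,
  so v ∝ (b, λ_1 - a) = (1, 1) = u.
  ||u|| = √((1)² + (1)²) = √(2) ≈ 1.4142,
  v_1 = u/||u|| ≈ (0.7071, 0.7071) (||v_1|| = 1).

λ_1 = 21,  λ_2 = 19;  v_1 ≈ (0.7071, 0.7071)


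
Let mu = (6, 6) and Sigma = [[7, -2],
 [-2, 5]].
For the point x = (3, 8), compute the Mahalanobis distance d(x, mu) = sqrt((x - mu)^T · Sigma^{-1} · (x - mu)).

Step 1 — centre the observation: (x - mu) = (-3, 2).

Step 2 — invert Sigma. det(Sigma) = 7·5 - (-2)² = 31.
  Sigma^{-1} = (1/det) · [[d, -b], [-b, a]] = [[0.1613, 0.0645],
 [0.0645, 0.2258]].

Step 3 — form the quadratic (x - mu)^T · Sigma^{-1} · (x - mu):
  Sigma^{-1} · (x - mu) = (-0.3548, 0.2581).
  (x - mu)^T · [Sigma^{-1} · (x - mu)] = (-3)·(-0.3548) + (2)·(0.2581) = 1.5806.

Step 4 — take square root: d = √(1.5806) ≈ 1.2572.

d(x, mu) = √(1.5806) ≈ 1.2572


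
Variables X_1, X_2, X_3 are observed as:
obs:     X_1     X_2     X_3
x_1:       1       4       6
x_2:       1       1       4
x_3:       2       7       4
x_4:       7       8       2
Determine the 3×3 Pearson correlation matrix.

Step 1 — column means:
  mean(X_1) = (1 + 1 + 2 + 7) / 4 = 11/4 = 2.75
  mean(X_2) = (4 + 1 + 7 + 8) / 4 = 20/4 = 5
  mean(X_3) = (6 + 4 + 4 + 2) / 4 = 16/4 = 4

Step 2 — sample variances and covariances s[i,j] = (1/(n-1)) · Σ_k (x_{k,i} - mean_i) · (x_{k,j} - mean_j), with n-1 = 3:
  s[X_1,X_1] = ((-1.75)·(-1.75) + (-1.75)·(-1.75) + (-0.75)·(-0.75) + (4.25)·(4.25)) / 3 = 24.75/3 = 8.25
  s[X_1,X_2] = ((-1.75)·(-1) + (-1.75)·(-4) + (-0.75)·(2) + (4.25)·(3)) / 3 = 20/3 = 6.6667
  s[X_1,X_3] = ((-1.75)·(2) + (-1.75)·(0) + (-0.75)·(0) + (4.25)·(-2)) / 3 = -12/3 = -4
  s[X_2,X_2] = ((-1)·(-1) + (-4)·(-4) + (2)·(2) + (3)·(3)) / 3 = 30/3 = 10
  s[X_2,X_3] = ((-1)·(2) + (-4)·(0) + (2)·(0) + (3)·(-2)) / 3 = -8/3 = -2.6667
  s[X_3,X_3] = ((2)·(2) + (0)·(0) + (0)·(0) + (-2)·(-2)) / 3 = 8/3 = 2.6667
  Sample standard deviations s_i = √(s[i,i]):
  s(X_1) = √(8.25) = 2.8723
  s(X_2) = √(10) = 3.1623
  s(X_3) = √(2.6667) = 1.633

Step 3 — r_{ij} = s_{ij} / (s_i · s_j):
  r[X_1,X_1] = 1 (diagonal).
  r[X_1,X_2] = 6.6667 / (2.8723 · 3.1623) = 6.6667 / 9.083 = 0.734
  r[X_1,X_3] = -4 / (2.8723 · 1.633) = -4 / 4.6904 = -0.8528
  r[X_2,X_2] = 1 (diagonal).
  r[X_2,X_3] = -2.6667 / (3.1623 · 1.633) = -2.6667 / 5.164 = -0.5164
  r[X_3,X_3] = 1 (diagonal).

R is symmetric with unit diagonal. Assembling:

R = [[1, 0.734, -0.8528],
 [0.734, 1, -0.5164],
 [-0.8528, -0.5164, 1]]


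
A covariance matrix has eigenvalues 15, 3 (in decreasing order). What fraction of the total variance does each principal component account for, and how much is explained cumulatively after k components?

Step 1 — total variance = trace(Sigma) = Σ λ_i = 15 + 3 = 18.

Step 2 — fraction explained by component i = λ_i / Σ λ:
  PC1: 15/18 = 0.8333
  PC2: 3/18 = 0.1667

Step 3 — cumulative fraction after k components = (λ_1 + ... + λ_k) / Σ λ:
  k = 1: 15/18 = 0.8333
  k = 2: (15 + 3)/18 = 18/18 = 1

Summary (fraction, with percent):

explained: PC1 0.8333 (83.33%), PC2 0.1667 (16.67%);  cumulative: 0.8333, 1


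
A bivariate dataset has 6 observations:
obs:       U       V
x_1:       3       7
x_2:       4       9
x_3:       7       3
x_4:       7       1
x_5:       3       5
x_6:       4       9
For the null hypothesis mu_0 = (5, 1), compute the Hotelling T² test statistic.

Step 1 — sample mean vector:
  mean(U) = (3 + 4 + 7 + 7 + 3 + 4) / 6 = 28/6 = 4.6667
  mean(V) = (7 + 9 + 3 + 1 + 5 + 9) / 6 = 34/6 = 5.6667
  x̄ = (4.6667, 5.6667),  deviation x̄ - mu_0 = (4.6667, 5.6667) - (5, 1) = (-0.3333, 4.6667).

Step 2 — sample covariance matrix, S[i,j] = (1/(n-1)) · Σ_k (x_{k,i} - mean_i) · (x_{k,j} - mean_j), divisor n-1 = 5:
  S[U,U] = ((-1.6667)·(-1.6667) + (-0.6667)·(-0.6667) + (2.3333)·(2.3333) + (2.3333)·(2.3333) + (-1.6667)·(-1.6667) + (-0.6667)·(-0.6667)) / 5 = 17.3333/5 = 3.4667
  S[U,V] = ((-1.6667)·(1.3333) + (-0.6667)·(3.3333) + (2.3333)·(-2.6667) + (2.3333)·(-4.6667) + (-1.6667)·(-0.6667) + (-0.6667)·(3.3333)) / 5 = -22.6667/5 = -4.5333
  S[V,V] = ((1.3333)·(1.3333) + (3.3333)·(3.3333) + (-2.6667)·(-2.6667) + (-4.6667)·(-4.6667) + (-0.6667)·(-0.6667) + (3.3333)·(3.3333)) / 5 = 53.3333/5 = 10.6667
  S = [[3.4667, -4.5333],
 [-4.5333, 10.6667]].

Step 3 — invert S. det(S) = 3.4667·10.6667 - (-4.5333)² = 16.4267.
  S^{-1} = (1/det) · [[d, -b], [-b, a]] = [[0.6494, 0.276],
 [0.276, 0.211]].

Step 4 — quadratic form (x̄ - mu_0)^T · S^{-1} · (x̄ - mu_0):
  S^{-1} · (x̄ - mu_0) = (1.0714, 0.8929),
  (x̄ - mu_0)^T · [...] = (-0.3333)·(1.0714) + (4.6667)·(0.8929) = 3.8095.

Step 5 — scale by n: T² = 6 · 3.8095 = 22.8571.

T² ≈ 22.8571


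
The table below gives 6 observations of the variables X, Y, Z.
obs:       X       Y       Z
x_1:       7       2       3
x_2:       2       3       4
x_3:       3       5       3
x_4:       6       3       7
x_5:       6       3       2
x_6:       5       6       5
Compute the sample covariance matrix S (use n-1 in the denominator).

Step 1 — column means:
  mean(X) = (7 + 2 + 3 + 6 + 6 + 5) / 6 = 29/6 = 4.8333
  mean(Y) = (2 + 3 + 5 + 3 + 3 + 6) / 6 = 22/6 = 3.6667
  mean(Z) = (3 + 4 + 3 + 7 + 2 + 5) / 6 = 24/6 = 4

Step 2 — sample covariance S[i,j] = (1/(n-1)) · Σ_k (x_{k,i} - mean_i) · (x_{k,j} - mean_j), with n-1 = 5.
  S[X,X] = ((2.1667)·(2.1667) + (-2.8333)·(-2.8333) + (-1.8333)·(-1.8333) + (1.1667)·(1.1667) + (1.1667)·(1.1667) + (0.1667)·(0.1667)) / 5 = 18.8333/5 = 3.7667
  S[X,Y] = ((2.1667)·(-1.6667) + (-2.8333)·(-0.6667) + (-1.8333)·(1.3333) + (1.1667)·(-0.6667) + (1.1667)·(-0.6667) + (0.1667)·(2.3333)) / 5 = -5.3333/5 = -1.0667
  S[X,Z] = ((2.1667)·(-1) + (-2.8333)·(0) + (-1.8333)·(-1) + (1.1667)·(3) + (1.1667)·(-2) + (0.1667)·(1)) / 5 = 1/5 = 0.2
  S[Y,Y] = ((-1.6667)·(-1.6667) + (-0.6667)·(-0.6667) + (1.3333)·(1.3333) + (-0.6667)·(-0.6667) + (-0.6667)·(-0.6667) + (2.3333)·(2.3333)) / 5 = 11.3333/5 = 2.2667
  S[Y,Z] = ((-1.6667)·(-1) + (-0.6667)·(0) + (1.3333)·(-1) + (-0.6667)·(3) + (-0.6667)·(-2) + (2.3333)·(1)) / 5 = 2/5 = 0.4
  S[Z,Z] = ((-1)·(-1) + (0)·(0) + (-1)·(-1) + (3)·(3) + (-2)·(-2) + (1)·(1)) / 5 = 16/5 = 3.2

S is symmetric (S[j,i] = S[i,j]). Assembling:

S = [[3.7667, -1.0667, 0.2],
 [-1.0667, 2.2667, 0.4],
 [0.2, 0.4, 3.2]]


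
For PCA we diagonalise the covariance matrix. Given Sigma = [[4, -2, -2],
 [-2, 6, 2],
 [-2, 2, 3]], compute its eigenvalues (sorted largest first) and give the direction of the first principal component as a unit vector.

Step 1 — characteristic polynomial p(λ) = det(λI - Sigma) = λ³ - tr·λ² + c_1·λ - det, where tr = trace, c_1 = sum of the principal 2×2 minors, det = det(Sigma):
  tr = 4 + 6 + 3 = 13,
  c_1 = (4·6 - (-2)²) + (4·3 - (-2)²) + (6·3 - (2)²) = 20 + 8 + 14 = 42,
  det = 4·(6·3 - (2)²) - (-2)·((-2)·3 - (2)·(-2)) + (-2)·((-2)·(2) - 6·(-2)) = 4·(14) - (-2)·(-2) + (-2)·(8) = 36.
  So p(λ) = λ³ - 13λ² + 42λ - 36.
Step 2 — look for an integer root (rational root theorem: any rational root is an integer divisor of 36). Testing λ = 3:
  p(3) = 27 - 117 + 126 - 36 = 0  ✓
  Dividing out (λ - 3): p(λ) = (λ - 3)(λ² - 10λ + 12).
Step 3 — remaining eigenvalues from the quadratic λ² - 10λ + 12 = 0:
  Δ = 10² - 4·12 = 100 - 48 = 52,  λ = (10 ± √52)/2 = (10 ± 7.2111)/2 ≈ 8.6056 or 1.3944.
  Sorted: λ_1 = 8.6056,  λ_2 = 3,  λ_3 = 1.3944  (check: sum = 13 = tr ✓).

Step 4 — unit eigenvector for λ_1 ≈ 8.6056: v spans the null space of (Sigma - λ_1 I), whose rows are
  r_1 = (-4.6056, -2, -2),  r_2 = (-2, -2.6056, 2),  r_3 = (-2, 2, -5.6056).
  v is orthogonal to every row, so take v ∝ r_1 × r_2 = ((-2)·(2) - (-2)·(-2.6056), (-2)·(-2) - (-4.6056)·(2), (-4.6056)·(-2.6056) - (-2)·(-2)) ≈ (-9.2111, 13.2111, 8).
  Rescale (multiply by -1 so the first nonzero entry is positive): u = (9.2111, -13.2111, -8).
  ||u|| = √((9.2111)² + (-13.2111)² + (-8)²) = √(323.3776) ≈ 17.9827,  v_1 = u/||u|| ≈ (0.5122, -0.7347, -0.4449) (||v_1|| = 1).

λ_1 = 8.6056,  λ_2 = 3,  λ_3 = 1.3944;  v_1 ≈ (0.5122, -0.7347, -0.4449)


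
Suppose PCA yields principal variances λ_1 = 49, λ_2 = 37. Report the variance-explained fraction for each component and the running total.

Step 1 — total variance = trace(Sigma) = Σ λ_i = 49 + 37 = 86.

Step 2 — fraction explained by component i = λ_i / Σ λ:
  PC1: 49/86 = 0.5698
  PC2: 37/86 = 0.4302

Step 3 — cumulative fraction after k components = (λ_1 + ... + λ_k) / Σ λ:
  k = 1: 49/86 = 0.5698
  k = 2: (49 + 37)/86 = 86/86 = 1

Summary (fraction, with percent):

explained: PC1 0.5698 (56.98%), PC2 0.4302 (43.02%);  cumulative: 0.5698, 1


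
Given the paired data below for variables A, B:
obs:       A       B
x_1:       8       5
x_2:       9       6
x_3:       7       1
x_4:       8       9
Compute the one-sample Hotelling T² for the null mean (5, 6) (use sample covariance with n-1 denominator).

Step 1 — sample mean vector:
  mean(A) = (8 + 9 + 7 + 8) / 4 = 32/4 = 8
  mean(B) = (5 + 6 + 1 + 9) / 4 = 21/4 = 5.25
  x̄ = (8, 5.25),  deviation x̄ - mu_0 = (8, 5.25) - (5, 6) = (3, -0.75).

Step 2 — sample covariance matrix, S[i,j] = (1/(n-1)) · Σ_k (x_{k,i} - mean_i) · (x_{k,j} - mean_j), divisor n-1 = 3:
  S[A,A] = ((0)·(0) + (1)·(1) + (-1)·(-1) + (0)·(0)) / 3 = 2/3 = 0.6667
  S[A,B] = ((0)·(-0.25) + (1)·(0.75) + (-1)·(-4.25) + (0)·(3.75)) / 3 = 5/3 = 1.6667
  S[B,B] = ((-0.25)·(-0.25) + (0.75)·(0.75) + (-4.25)·(-4.25) + (3.75)·(3.75)) / 3 = 32.75/3 = 10.9167
  S = [[0.6667, 1.6667],
 [1.6667, 10.9167]].

Step 3 — invert S. det(S) = 0.6667·10.9167 - (1.6667)² = 4.5.
  S^{-1} = (1/det) · [[d, -b], [-b, a]] = [[2.4259, -0.3704],
 [-0.3704, 0.1481]].

Step 4 — quadratic form (x̄ - mu_0)^T · S^{-1} · (x̄ - mu_0):
  S^{-1} · (x̄ - mu_0) = (7.5556, -1.2222),
  (x̄ - mu_0)^T · [...] = (3)·(7.5556) + (-0.75)·(-1.2222) = 23.5833.

Step 5 — scale by n: T² = 4 · 23.5833 = 94.3333.

T² ≈ 94.3333


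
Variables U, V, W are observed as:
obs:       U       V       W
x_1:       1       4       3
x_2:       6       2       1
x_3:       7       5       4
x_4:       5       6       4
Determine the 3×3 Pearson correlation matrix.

Step 1 — column means:
  mean(U) = (1 + 6 + 7 + 5) / 4 = 19/4 = 4.75
  mean(V) = (4 + 2 + 5 + 6) / 4 = 17/4 = 4.25
  mean(W) = (3 + 1 + 4 + 4) / 4 = 12/4 = 3

Step 2 — sample variances and covariances s[i,j] = (1/(n-1)) · Σ_k (x_{k,i} - mean_i) · (x_{k,j} - mean_j), with n-1 = 3:
  s[U,U] = ((-3.75)·(-3.75) + (1.25)·(1.25) + (2.25)·(2.25) + (0.25)·(0.25)) / 3 = 20.75/3 = 6.9167
  s[U,V] = ((-3.75)·(-0.25) + (1.25)·(-2.25) + (2.25)·(0.75) + (0.25)·(1.75)) / 3 = 0.25/3 = 0.0833
  s[U,W] = ((-3.75)·(0) + (1.25)·(-2) + (2.25)·(1) + (0.25)·(1)) / 3 = 0/3 = 0
  s[V,V] = ((-0.25)·(-0.25) + (-2.25)·(-2.25) + (0.75)·(0.75) + (1.75)·(1.75)) / 3 = 8.75/3 = 2.9167
  s[V,W] = ((-0.25)·(0) + (-2.25)·(-2) + (0.75)·(1) + (1.75)·(1)) / 3 = 7/3 = 2.3333
  s[W,W] = ((0)·(0) + (-2)·(-2) + (1)·(1) + (1)·(1)) / 3 = 6/3 = 2
  Sample standard deviations s_i = √(s[i,i]):
  s(U) = √(6.9167) = 2.63
  s(V) = √(2.9167) = 1.7078
  s(W) = √(2) = 1.4142

Step 3 — r_{ij} = s_{ij} / (s_i · s_j):
  r[U,U] = 1 (diagonal).
  r[U,V] = 0.0833 / (2.63 · 1.7078) = 0.0833 / 4.4915 = 0.0186
  r[U,W] = 0 / (2.63 · 1.4142) = 0 / 3.7193 = 0
  r[V,V] = 1 (diagonal).
  r[V,W] = 2.3333 / (1.7078 · 1.4142) = 2.3333 / 2.4152 = 0.9661
  r[W,W] = 1 (diagonal).

R is symmetric with unit diagonal. Assembling:

R = [[1, 0.0186, 0],
 [0.0186, 1, 0.9661],
 [0, 0.9661, 1]]


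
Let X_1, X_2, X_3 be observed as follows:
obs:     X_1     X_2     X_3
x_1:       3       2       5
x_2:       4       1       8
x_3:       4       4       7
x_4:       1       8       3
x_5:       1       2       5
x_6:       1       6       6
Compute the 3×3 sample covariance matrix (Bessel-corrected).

Step 1 — column means:
  mean(X_1) = (3 + 4 + 4 + 1 + 1 + 1) / 6 = 14/6 = 2.3333
  mean(X_2) = (2 + 1 + 4 + 8 + 2 + 6) / 6 = 23/6 = 3.8333
  mean(X_3) = (5 + 8 + 7 + 3 + 5 + 6) / 6 = 34/6 = 5.6667

Step 2 — sample covariance S[i,j] = (1/(n-1)) · Σ_k (x_{k,i} - mean_i) · (x_{k,j} - mean_j), with n-1 = 5.
  S[X_1,X_1] = ((0.6667)·(0.6667) + (1.6667)·(1.6667) + (1.6667)·(1.6667) + (-1.3333)·(-1.3333) + (-1.3333)·(-1.3333) + (-1.3333)·(-1.3333)) / 5 = 11.3333/5 = 2.2667
  S[X_1,X_2] = ((0.6667)·(-1.8333) + (1.6667)·(-2.8333) + (1.6667)·(0.1667) + (-1.3333)·(4.1667) + (-1.3333)·(-1.8333) + (-1.3333)·(2.1667)) / 5 = -11.6667/5 = -2.3333
  S[X_1,X_3] = ((0.6667)·(-0.6667) + (1.6667)·(2.3333) + (1.6667)·(1.3333) + (-1.3333)·(-2.6667) + (-1.3333)·(-0.6667) + (-1.3333)·(0.3333)) / 5 = 9.6667/5 = 1.9333
  S[X_2,X_2] = ((-1.8333)·(-1.8333) + (-2.8333)·(-2.8333) + (0.1667)·(0.1667) + (4.1667)·(4.1667) + (-1.8333)·(-1.8333) + (2.1667)·(2.1667)) / 5 = 36.8333/5 = 7.3667
  S[X_2,X_3] = ((-1.8333)·(-0.6667) + (-2.8333)·(2.3333) + (0.1667)·(1.3333) + (4.1667)·(-2.6667) + (-1.8333)·(-0.6667) + (2.1667)·(0.3333)) / 5 = -14.3333/5 = -2.8667
  S[X_3,X_3] = ((-0.6667)·(-0.6667) + (2.3333)·(2.3333) + (1.3333)·(1.3333) + (-2.6667)·(-2.6667) + (-0.6667)·(-0.6667) + (0.3333)·(0.3333)) / 5 = 15.3333/5 = 3.0667

S is symmetric (S[j,i] = S[i,j]). Assembling:

S = [[2.2667, -2.3333, 1.9333],
 [-2.3333, 7.3667, -2.8667],
 [1.9333, -2.8667, 3.0667]]


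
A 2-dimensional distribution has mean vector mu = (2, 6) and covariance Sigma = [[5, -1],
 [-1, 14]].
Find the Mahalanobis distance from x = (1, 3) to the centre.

Step 1 — centre the observation: (x - mu) = (-1, -3).

Step 2 — invert Sigma. det(Sigma) = 5·14 - (-1)² = 69.
  Sigma^{-1} = (1/det) · [[d, -b], [-b, a]] = [[0.2029, 0.0145],
 [0.0145, 0.0725]].

Step 3 — form the quadratic (x - mu)^T · Sigma^{-1} · (x - mu):
  Sigma^{-1} · (x - mu) = (-0.2464, -0.2319).
  (x - mu)^T · [Sigma^{-1} · (x - mu)] = (-1)·(-0.2464) + (-3)·(-0.2319) = 0.942.

Step 4 — take square root: d = √(0.942) ≈ 0.9706.

d(x, mu) = √(0.942) ≈ 0.9706


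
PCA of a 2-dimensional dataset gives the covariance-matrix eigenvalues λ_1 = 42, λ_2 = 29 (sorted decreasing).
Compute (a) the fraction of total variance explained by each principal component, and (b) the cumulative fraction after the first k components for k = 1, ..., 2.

Step 1 — total variance = trace(Sigma) = Σ λ_i = 42 + 29 = 71.

Step 2 — fraction explained by component i = λ_i / Σ λ:
  PC1: 42/71 = 0.5915
  PC2: 29/71 = 0.4085

Step 3 — cumulative fraction after k components = (λ_1 + ... + λ_k) / Σ λ:
  k = 1: 42/71 = 0.5915
  k = 2: (42 + 29)/71 = 71/71 = 1

Summary (fraction, with percent):

explained: PC1 0.5915 (59.15%), PC2 0.4085 (40.85%);  cumulative: 0.5915, 1


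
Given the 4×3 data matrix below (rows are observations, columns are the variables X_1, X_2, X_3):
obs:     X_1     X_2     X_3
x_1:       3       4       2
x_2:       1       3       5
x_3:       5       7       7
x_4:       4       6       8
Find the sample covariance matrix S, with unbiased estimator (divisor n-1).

Step 1 — column means:
  mean(X_1) = (3 + 1 + 5 + 4) / 4 = 13/4 = 3.25
  mean(X_2) = (4 + 3 + 7 + 6) / 4 = 20/4 = 5
  mean(X_3) = (2 + 5 + 7 + 8) / 4 = 22/4 = 5.5

Step 2 — sample covariance S[i,j] = (1/(n-1)) · Σ_k (x_{k,i} - mean_i) · (x_{k,j} - mean_j), with n-1 = 3.
  S[X_1,X_1] = ((-0.25)·(-0.25) + (-2.25)·(-2.25) + (1.75)·(1.75) + (0.75)·(0.75)) / 3 = 8.75/3 = 2.9167
  S[X_1,X_2] = ((-0.25)·(-1) + (-2.25)·(-2) + (1.75)·(2) + (0.75)·(1)) / 3 = 9/3 = 3
  S[X_1,X_3] = ((-0.25)·(-3.5) + (-2.25)·(-0.5) + (1.75)·(1.5) + (0.75)·(2.5)) / 3 = 6.5/3 = 2.1667
  S[X_2,X_2] = ((-1)·(-1) + (-2)·(-2) + (2)·(2) + (1)·(1)) / 3 = 10/3 = 3.3333
  S[X_2,X_3] = ((-1)·(-3.5) + (-2)·(-0.5) + (2)·(1.5) + (1)·(2.5)) / 3 = 10/3 = 3.3333
  S[X_3,X_3] = ((-3.5)·(-3.5) + (-0.5)·(-0.5) + (1.5)·(1.5) + (2.5)·(2.5)) / 3 = 21/3 = 7

S is symmetric (S[j,i] = S[i,j]). Assembling:

S = [[2.9167, 3, 2.1667],
 [3, 3.3333, 3.3333],
 [2.1667, 3.3333, 7]]


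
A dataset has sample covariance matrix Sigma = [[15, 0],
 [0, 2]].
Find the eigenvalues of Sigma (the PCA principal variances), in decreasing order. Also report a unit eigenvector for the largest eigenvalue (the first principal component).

Step 1 — characteristic polynomial of 2×2 Sigma:
  det(Sigma - λI) = λ² - trace · λ + det = 0.
  trace = 15 + 2 = 17, det = 15·2 - (0)² = 30.
Step 2 — discriminant:
  Δ = trace² - 4·det = 289 - 120 = 169.
Step 3 — eigenvalues:
  λ = (trace ± √Δ)/2 = (17 ± 13)/2,
  λ_1 = 15,  λ_2 = 2.

Step 4 — unit eigenvector for λ_1: Sigma is diagonal, so its eigenvectors are the coordinate axes. λ_1 = 15 is the diagonal entry on the first coordinate axis, hence
  v_1 = (1, 0) (||v_1|| = 1).

λ_1 = 15,  λ_2 = 2;  v_1 ≈ (1, 0)


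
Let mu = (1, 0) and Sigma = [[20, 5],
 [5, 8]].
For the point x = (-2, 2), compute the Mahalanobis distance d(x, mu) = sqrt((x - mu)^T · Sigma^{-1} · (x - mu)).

Step 1 — centre the observation: (x - mu) = (-3, 2).

Step 2 — invert Sigma. det(Sigma) = 20·8 - (5)² = 135.
  Sigma^{-1} = (1/det) · [[d, -b], [-b, a]] = [[0.0593, -0.037],
 [-0.037, 0.1481]].

Step 3 — form the quadratic (x - mu)^T · Sigma^{-1} · (x - mu):
  Sigma^{-1} · (x - mu) = (-0.2519, 0.4074).
  (x - mu)^T · [Sigma^{-1} · (x - mu)] = (-3)·(-0.2519) + (2)·(0.4074) = 1.5704.

Step 4 — take square root: d = √(1.5704) ≈ 1.2531.

d(x, mu) = √(1.5704) ≈ 1.2531


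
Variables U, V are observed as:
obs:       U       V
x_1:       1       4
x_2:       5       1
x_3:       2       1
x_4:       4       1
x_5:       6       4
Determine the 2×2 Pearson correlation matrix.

Step 1 — column means:
  mean(U) = (1 + 5 + 2 + 4 + 6) / 5 = 18/5 = 3.6
  mean(V) = (4 + 1 + 1 + 1 + 4) / 5 = 11/5 = 2.2

Step 2 — sample variances and covariances s[i,j] = (1/(n-1)) · Σ_k (x_{k,i} - mean_i) · (x_{k,j} - mean_j), with n-1 = 4:
  s[U,U] = ((-2.6)·(-2.6) + (1.4)·(1.4) + (-1.6)·(-1.6) + (0.4)·(0.4) + (2.4)·(2.4)) / 4 = 17.2/4 = 4.3
  s[U,V] = ((-2.6)·(1.8) + (1.4)·(-1.2) + (-1.6)·(-1.2) + (0.4)·(-1.2) + (2.4)·(1.8)) / 4 = -0.6/4 = -0.15
  s[V,V] = ((1.8)·(1.8) + (-1.2)·(-1.2) + (-1.2)·(-1.2) + (-1.2)·(-1.2) + (1.8)·(1.8)) / 4 = 10.8/4 = 2.7
  Sample standard deviations s_i = √(s[i,i]):
  s(U) = √(4.3) = 2.0736
  s(V) = √(2.7) = 1.6432

Step 3 — r_{ij} = s_{ij} / (s_i · s_j):
  r[U,U] = 1 (diagonal).
  r[U,V] = -0.15 / (2.0736 · 1.6432) = -0.15 / 3.4073 = -0.044
  r[V,V] = 1 (diagonal).

R is symmetric with unit diagonal. Assembling:

R = [[1, -0.044],
 [-0.044, 1]]


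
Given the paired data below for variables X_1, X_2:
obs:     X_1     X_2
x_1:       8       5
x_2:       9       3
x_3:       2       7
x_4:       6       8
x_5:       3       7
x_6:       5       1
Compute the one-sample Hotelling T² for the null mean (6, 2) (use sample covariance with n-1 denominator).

Step 1 — sample mean vector:
  mean(X_1) = (8 + 9 + 2 + 6 + 3 + 5) / 6 = 33/6 = 5.5
  mean(X_2) = (5 + 3 + 7 + 8 + 7 + 1) / 6 = 31/6 = 5.1667
  x̄ = (5.5, 5.1667),  deviation x̄ - mu_0 = (5.5, 5.1667) - (6, 2) = (-0.5, 3.1667).

Step 2 — sample covariance matrix, S[i,j] = (1/(n-1)) · Σ_k (x_{k,i} - mean_i) · (x_{k,j} - mean_j), divisor n-1 = 5:
  S[X_1,X_1] = ((2.5)·(2.5) + (3.5)·(3.5) + (-3.5)·(-3.5) + (0.5)·(0.5) + (-2.5)·(-2.5) + (-0.5)·(-0.5)) / 5 = 37.5/5 = 7.5
  S[X_1,X_2] = ((2.5)·(-0.1667) + (3.5)·(-2.1667) + (-3.5)·(1.8333) + (0.5)·(2.8333) + (-2.5)·(1.8333) + (-0.5)·(-4.1667)) / 5 = -15.5/5 = -3.1
  S[X_2,X_2] = ((-0.1667)·(-0.1667) + (-2.1667)·(-2.1667) + (1.8333)·(1.8333) + (2.8333)·(2.8333) + (1.8333)·(1.8333) + (-4.1667)·(-4.1667)) / 5 = 36.8333/5 = 7.3667
  S = [[7.5, -3.1],
 [-3.1, 7.3667]].

Step 3 — invert S. det(S) = 7.5·7.3667 - (-3.1)² = 45.64.
  S^{-1} = (1/det) · [[d, -b], [-b, a]] = [[0.1614, 0.0679],
 [0.0679, 0.1643]].

Step 4 — quadratic form (x̄ - mu_0)^T · S^{-1} · (x̄ - mu_0):
  S^{-1} · (x̄ - mu_0) = (0.1344, 0.4864),
  (x̄ - mu_0)^T · [...] = (-0.5)·(0.1344) + (3.1667)·(0.4864) = 1.4731.

Step 5 — scale by n: T² = 6 · 1.4731 = 8.8387.

T² ≈ 8.8387


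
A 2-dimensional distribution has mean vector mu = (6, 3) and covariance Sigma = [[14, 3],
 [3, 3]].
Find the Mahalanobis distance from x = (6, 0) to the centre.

Step 1 — centre the observation: (x - mu) = (0, -3).

Step 2 — invert Sigma. det(Sigma) = 14·3 - (3)² = 33.
  Sigma^{-1} = (1/det) · [[d, -b], [-b, a]] = [[0.0909, -0.0909],
 [-0.0909, 0.4242]].

Step 3 — form the quadratic (x - mu)^T · Sigma^{-1} · (x - mu):
  Sigma^{-1} · (x - mu) = (0.2727, -1.2727).
  (x - mu)^T · [Sigma^{-1} · (x - mu)] = (0)·(0.2727) + (-3)·(-1.2727) = 3.8182.

Step 4 — take square root: d = √(3.8182) ≈ 1.954.

d(x, mu) = √(3.8182) ≈ 1.954


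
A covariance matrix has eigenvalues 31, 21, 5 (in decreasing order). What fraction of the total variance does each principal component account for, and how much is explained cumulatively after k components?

Step 1 — total variance = trace(Sigma) = Σ λ_i = 31 + 21 + 5 = 57.

Step 2 — fraction explained by component i = λ_i / Σ λ:
  PC1: 31/57 = 0.5439
  PC2: 21/57 = 0.3684
  PC3: 5/57 = 0.0877

Step 3 — cumulative fraction after k components = (λ_1 + ... + λ_k) / Σ λ:
  k = 1: 31/57 = 0.5439
  k = 2: (31 + 21)/57 = 52/57 = 0.9123
  k = 3: (31 + 21 + 5)/57 = 57/57 = 1

Summary (fraction, with percent):

explained: PC1 0.5439 (54.39%), PC2 0.3684 (36.84%), PC3 0.0877 (8.77%);  cumulative: 0.5439, 0.9123, 1


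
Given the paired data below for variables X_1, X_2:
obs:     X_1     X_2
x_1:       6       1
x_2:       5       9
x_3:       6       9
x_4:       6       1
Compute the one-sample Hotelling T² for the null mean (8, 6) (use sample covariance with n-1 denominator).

Step 1 — sample mean vector:
  mean(X_1) = (6 + 5 + 6 + 6) / 4 = 23/4 = 5.75
  mean(X_2) = (1 + 9 + 9 + 1) / 4 = 20/4 = 5
  x̄ = (5.75, 5),  deviation x̄ - mu_0 = (5.75, 5) - (8, 6) = (-2.25, -1).

Step 2 — sample covariance matrix, S[i,j] = (1/(n-1)) · Σ_k (x_{k,i} - mean_i) · (x_{k,j} - mean_j), divisor n-1 = 3:
  S[X_1,X_1] = ((0.25)·(0.25) + (-0.75)·(-0.75) + (0.25)·(0.25) + (0.25)·(0.25)) / 3 = 0.75/3 = 0.25
  S[X_1,X_2] = ((0.25)·(-4) + (-0.75)·(4) + (0.25)·(4) + (0.25)·(-4)) / 3 = -4/3 = -1.3333
  S[X_2,X_2] = ((-4)·(-4) + (4)·(4) + (4)·(4) + (-4)·(-4)) / 3 = 64/3 = 21.3333
  S = [[0.25, -1.3333],
 [-1.3333, 21.3333]].

Step 3 — invert S. det(S) = 0.25·21.3333 - (-1.3333)² = 3.5556.
  S^{-1} = (1/det) · [[d, -b], [-b, a]] = [[6, 0.375],
 [0.375, 0.0703]].

Step 4 — quadratic form (x̄ - mu_0)^T · S^{-1} · (x̄ - mu_0):
  S^{-1} · (x̄ - mu_0) = (-13.875, -0.9141),
  (x̄ - mu_0)^T · [...] = (-2.25)·(-13.875) + (-1)·(-0.9141) = 32.1328.

Step 5 — scale by n: T² = 4 · 32.1328 = 128.5312.

T² ≈ 128.5312


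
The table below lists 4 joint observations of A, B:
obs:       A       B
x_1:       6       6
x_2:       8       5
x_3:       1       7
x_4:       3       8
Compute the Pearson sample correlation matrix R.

Step 1 — column means:
  mean(A) = (6 + 8 + 1 + 3) / 4 = 18/4 = 4.5
  mean(B) = (6 + 5 + 7 + 8) / 4 = 26/4 = 6.5

Step 2 — sample variances and covariances s[i,j] = (1/(n-1)) · Σ_k (x_{k,i} - mean_i) · (x_{k,j} - mean_j), with n-1 = 3:
  s[A,A] = ((1.5)·(1.5) + (3.5)·(3.5) + (-3.5)·(-3.5) + (-1.5)·(-1.5)) / 3 = 29/3 = 9.6667
  s[A,B] = ((1.5)·(-0.5) + (3.5)·(-1.5) + (-3.5)·(0.5) + (-1.5)·(1.5)) / 3 = -10/3 = -3.3333
  s[B,B] = ((-0.5)·(-0.5) + (-1.5)·(-1.5) + (0.5)·(0.5) + (1.5)·(1.5)) / 3 = 5/3 = 1.6667
  Sample standard deviations s_i = √(s[i,i]):
  s(A) = √(9.6667) = 3.1091
  s(B) = √(1.6667) = 1.291

Step 3 — r_{ij} = s_{ij} / (s_i · s_j):
  r[A,A] = 1 (diagonal).
  r[A,B] = -3.3333 / (3.1091 · 1.291) = -3.3333 / 4.0139 = -0.8305
  r[B,B] = 1 (diagonal).

R is symmetric with unit diagonal. Assembling:

R = [[1, -0.8305],
 [-0.8305, 1]]
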